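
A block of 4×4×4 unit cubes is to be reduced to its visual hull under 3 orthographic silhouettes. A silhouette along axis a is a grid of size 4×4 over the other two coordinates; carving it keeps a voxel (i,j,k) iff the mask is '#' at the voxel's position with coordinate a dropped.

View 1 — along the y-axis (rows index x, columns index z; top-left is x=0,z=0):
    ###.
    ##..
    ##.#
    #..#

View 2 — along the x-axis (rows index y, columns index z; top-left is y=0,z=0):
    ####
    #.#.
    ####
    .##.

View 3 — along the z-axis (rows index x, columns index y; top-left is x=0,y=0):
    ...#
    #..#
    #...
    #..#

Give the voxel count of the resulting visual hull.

initial block: 4^3 = 64
after view 1 [y-axis, 10 of 16 cells solid] → remaining = 40
after view 2 [x-axis, 12 of 16 cells solid] → remaining = 29
after view 3 [z-axis, 6 of 16 cells solid] → remaining = 10

|visual hull| = 10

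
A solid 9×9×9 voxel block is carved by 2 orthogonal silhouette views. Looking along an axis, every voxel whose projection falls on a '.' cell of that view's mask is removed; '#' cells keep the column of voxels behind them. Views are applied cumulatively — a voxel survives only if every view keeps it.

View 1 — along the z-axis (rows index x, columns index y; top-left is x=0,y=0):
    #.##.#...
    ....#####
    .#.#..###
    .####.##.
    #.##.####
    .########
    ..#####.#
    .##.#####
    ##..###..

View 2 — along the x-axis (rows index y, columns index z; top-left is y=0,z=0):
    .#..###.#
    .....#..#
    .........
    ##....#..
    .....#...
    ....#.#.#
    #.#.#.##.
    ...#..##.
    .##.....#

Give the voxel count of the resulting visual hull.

full grid |V| = 729
carve view 1 (along z, XY-mask fill 53/81): 477 voxels remain
carve view 2 (along x, YZ-mask fill 25/81): 146 voxels remain

|visual hull| = 146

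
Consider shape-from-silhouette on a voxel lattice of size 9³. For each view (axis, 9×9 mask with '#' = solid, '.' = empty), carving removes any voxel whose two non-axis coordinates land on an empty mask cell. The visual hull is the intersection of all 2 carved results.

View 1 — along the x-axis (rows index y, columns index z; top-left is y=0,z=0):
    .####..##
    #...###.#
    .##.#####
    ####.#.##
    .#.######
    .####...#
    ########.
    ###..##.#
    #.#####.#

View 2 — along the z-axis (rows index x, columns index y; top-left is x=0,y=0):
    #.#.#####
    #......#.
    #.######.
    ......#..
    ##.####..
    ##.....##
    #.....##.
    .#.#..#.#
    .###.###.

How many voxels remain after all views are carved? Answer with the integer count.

before carving: 729 voxels (9×9×9)
carve view 1 (along x, YZ-mask fill 58/81): 522 voxels remain
carve view 2 (along z, XY-mask fill 40/81): 259 voxels remain

remaining voxels: 259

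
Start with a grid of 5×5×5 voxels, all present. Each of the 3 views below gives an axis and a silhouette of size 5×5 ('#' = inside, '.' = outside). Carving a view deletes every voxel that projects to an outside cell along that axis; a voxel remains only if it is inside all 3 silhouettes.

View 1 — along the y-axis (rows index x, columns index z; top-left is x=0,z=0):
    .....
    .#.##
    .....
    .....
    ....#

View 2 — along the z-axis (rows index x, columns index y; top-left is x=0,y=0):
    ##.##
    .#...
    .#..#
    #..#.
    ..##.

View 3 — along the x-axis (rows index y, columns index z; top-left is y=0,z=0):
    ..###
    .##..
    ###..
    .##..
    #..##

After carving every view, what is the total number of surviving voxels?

voxel count = 1

start: 5×5×5 = 125 voxels
after view 1 [y-axis, 4 of 25 cells solid] → remaining = 20
after view 2 [z-axis, 11 of 25 cells solid] → remaining = 5
after view 3 [x-axis, 13 of 25 cells solid] → remaining = 1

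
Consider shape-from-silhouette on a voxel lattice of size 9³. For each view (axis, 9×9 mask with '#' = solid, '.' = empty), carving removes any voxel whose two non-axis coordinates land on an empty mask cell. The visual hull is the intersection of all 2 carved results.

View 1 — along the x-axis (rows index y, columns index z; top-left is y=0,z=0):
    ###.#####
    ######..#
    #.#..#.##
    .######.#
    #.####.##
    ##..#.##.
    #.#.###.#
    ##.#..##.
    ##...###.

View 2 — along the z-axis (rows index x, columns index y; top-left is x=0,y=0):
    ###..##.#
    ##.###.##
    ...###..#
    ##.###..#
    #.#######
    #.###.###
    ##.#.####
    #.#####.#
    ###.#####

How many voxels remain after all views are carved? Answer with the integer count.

initial block: 9^3 = 729
  1. axis=0 (YZ plane), |mask|=55  ⇒  voxels=495
  2. axis=2 (XY plane), |mask|=60  ⇒  voxels=368

remaining voxels: 368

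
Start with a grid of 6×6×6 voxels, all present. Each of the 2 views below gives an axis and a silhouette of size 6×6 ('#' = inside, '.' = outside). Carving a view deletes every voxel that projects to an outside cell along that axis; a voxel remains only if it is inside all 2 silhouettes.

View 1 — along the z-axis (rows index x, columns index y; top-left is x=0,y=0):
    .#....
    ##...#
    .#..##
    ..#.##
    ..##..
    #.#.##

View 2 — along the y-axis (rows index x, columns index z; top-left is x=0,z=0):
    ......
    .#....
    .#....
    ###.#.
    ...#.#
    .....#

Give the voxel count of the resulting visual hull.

start: 6×6×6 = 216 voxels
step 1: project along z, AND mask (16/36) → |grid| = 96
step 2: project along y, AND mask (9/36) → |grid| = 26

26 voxels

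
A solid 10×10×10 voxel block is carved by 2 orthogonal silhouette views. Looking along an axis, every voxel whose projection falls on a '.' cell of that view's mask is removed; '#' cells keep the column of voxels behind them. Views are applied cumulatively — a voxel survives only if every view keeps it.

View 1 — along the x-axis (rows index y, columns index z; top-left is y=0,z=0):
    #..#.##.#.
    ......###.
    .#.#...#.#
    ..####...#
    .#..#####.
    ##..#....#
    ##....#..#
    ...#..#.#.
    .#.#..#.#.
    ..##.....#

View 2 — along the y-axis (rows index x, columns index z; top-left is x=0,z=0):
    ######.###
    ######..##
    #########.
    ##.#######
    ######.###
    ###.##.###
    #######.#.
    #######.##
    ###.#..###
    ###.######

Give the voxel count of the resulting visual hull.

remaining voxels: 338

initial block: 10^3 = 1000
[1] x-view keeps 41 columns → grid now 410
[2] y-view keeps 85 columns → grid now 338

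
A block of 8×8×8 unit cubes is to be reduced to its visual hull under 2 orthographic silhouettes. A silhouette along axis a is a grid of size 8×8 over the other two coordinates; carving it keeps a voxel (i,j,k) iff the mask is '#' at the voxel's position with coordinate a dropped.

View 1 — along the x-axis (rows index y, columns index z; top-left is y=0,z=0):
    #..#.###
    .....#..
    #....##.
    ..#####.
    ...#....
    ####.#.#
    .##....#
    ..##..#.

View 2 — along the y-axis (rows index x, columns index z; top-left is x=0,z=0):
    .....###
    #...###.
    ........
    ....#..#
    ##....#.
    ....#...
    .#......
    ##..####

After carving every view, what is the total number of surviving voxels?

initial block: 8^3 = 512
  1. axis=0 (YZ plane), |mask|=27  ⇒  voxels=216
  2. axis=1 (XZ plane), |mask|=20  ⇒  voxels=59

|visual hull| = 59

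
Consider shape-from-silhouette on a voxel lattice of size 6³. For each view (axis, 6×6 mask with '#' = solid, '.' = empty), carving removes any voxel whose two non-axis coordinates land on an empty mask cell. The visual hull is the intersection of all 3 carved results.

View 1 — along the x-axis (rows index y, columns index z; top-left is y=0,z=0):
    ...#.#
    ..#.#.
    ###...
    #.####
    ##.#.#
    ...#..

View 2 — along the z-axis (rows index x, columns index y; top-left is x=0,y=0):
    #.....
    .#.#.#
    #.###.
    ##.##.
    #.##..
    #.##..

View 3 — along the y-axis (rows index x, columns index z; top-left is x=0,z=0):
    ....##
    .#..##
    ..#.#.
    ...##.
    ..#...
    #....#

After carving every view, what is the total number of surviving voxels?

18 voxels

initial block: 6^3 = 216
[1] x-view keeps 17 columns → grid now 102
[2] z-view keeps 18 columns → grid now 57
[3] y-view keeps 12 columns → grid now 18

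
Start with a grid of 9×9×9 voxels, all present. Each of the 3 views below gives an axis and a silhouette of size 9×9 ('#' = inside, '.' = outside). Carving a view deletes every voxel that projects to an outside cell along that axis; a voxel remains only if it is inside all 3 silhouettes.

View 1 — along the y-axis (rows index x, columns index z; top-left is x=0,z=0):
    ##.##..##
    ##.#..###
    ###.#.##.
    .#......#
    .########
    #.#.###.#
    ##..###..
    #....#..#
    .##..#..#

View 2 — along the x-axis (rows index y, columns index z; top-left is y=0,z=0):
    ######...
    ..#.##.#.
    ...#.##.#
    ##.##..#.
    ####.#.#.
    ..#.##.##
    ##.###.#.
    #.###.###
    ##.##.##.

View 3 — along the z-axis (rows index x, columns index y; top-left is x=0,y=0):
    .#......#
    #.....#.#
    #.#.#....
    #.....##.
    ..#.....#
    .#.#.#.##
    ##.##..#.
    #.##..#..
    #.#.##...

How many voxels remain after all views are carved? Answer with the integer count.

start: 9×9×9 = 729 voxels
after view 1 [y-axis, 46 of 81 cells solid] → remaining = 414
after view 2 [x-axis, 49 of 81 cells solid] → remaining = 241
after view 3 [z-axis, 31 of 81 cells solid] → remaining = 90

|visual hull| = 90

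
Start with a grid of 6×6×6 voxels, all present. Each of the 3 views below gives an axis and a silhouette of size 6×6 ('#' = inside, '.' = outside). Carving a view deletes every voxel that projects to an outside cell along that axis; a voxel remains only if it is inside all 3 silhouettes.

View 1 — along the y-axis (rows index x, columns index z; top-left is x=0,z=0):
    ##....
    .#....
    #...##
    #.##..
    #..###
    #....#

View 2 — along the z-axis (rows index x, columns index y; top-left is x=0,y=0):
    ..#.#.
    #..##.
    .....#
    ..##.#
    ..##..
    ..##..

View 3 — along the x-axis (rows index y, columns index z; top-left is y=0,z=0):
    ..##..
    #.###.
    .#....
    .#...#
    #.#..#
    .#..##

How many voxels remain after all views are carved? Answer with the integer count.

remaining voxels: 7

before carving: 216 voxels (6×6×6)
[1] y-view keeps 15 columns → grid now 90
[2] z-view keeps 13 columns → grid now 31
[3] x-view keeps 15 columns → grid now 7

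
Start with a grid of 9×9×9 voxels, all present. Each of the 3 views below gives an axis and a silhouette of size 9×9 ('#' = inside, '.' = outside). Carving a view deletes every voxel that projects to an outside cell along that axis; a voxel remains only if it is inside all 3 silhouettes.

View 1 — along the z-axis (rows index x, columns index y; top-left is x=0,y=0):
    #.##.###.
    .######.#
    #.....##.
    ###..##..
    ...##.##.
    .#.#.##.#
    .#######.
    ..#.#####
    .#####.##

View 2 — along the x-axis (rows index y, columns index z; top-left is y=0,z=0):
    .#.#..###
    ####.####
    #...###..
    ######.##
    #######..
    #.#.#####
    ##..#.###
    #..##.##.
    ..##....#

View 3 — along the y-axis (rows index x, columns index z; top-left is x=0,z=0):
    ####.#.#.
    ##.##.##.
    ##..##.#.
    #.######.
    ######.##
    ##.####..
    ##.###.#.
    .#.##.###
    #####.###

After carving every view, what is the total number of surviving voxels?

212 voxels

full grid |V| = 729
[1] z-view keeps 50 columns → grid now 450
[2] x-view keeps 53 columns → grid now 301
[3] y-view keeps 58 columns → grid now 212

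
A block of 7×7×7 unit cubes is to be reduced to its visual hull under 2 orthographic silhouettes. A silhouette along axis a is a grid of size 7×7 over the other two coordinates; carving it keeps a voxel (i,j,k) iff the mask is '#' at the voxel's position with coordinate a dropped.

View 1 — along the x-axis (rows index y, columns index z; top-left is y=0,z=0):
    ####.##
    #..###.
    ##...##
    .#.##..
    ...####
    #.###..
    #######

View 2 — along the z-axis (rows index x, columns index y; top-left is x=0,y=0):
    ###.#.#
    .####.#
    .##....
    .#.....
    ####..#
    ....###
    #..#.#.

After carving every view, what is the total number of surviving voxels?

full grid |V| = 343
V1 x: intersect with YZ mask (32 set) -- 224 left
V2 z: intersect with XY mask (24 set) -- 111 left

|visual hull| = 111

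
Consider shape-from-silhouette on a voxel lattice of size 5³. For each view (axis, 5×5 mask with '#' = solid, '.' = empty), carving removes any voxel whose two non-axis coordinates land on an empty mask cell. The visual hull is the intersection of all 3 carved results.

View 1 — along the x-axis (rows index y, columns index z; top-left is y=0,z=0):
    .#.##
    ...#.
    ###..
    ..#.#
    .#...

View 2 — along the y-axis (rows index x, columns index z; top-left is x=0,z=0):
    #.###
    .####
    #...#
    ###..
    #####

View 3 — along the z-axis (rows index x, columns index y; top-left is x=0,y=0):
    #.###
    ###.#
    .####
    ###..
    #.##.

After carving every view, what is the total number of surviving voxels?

initial block: 5^3 = 125
carve view 1 (along x, YZ-mask fill 10/25): 50 voxels remain
carve view 2 (along y, XZ-mask fill 18/25): 35 voxels remain
carve view 3 (along z, XY-mask fill 18/25): 27 voxels remain

27 voxels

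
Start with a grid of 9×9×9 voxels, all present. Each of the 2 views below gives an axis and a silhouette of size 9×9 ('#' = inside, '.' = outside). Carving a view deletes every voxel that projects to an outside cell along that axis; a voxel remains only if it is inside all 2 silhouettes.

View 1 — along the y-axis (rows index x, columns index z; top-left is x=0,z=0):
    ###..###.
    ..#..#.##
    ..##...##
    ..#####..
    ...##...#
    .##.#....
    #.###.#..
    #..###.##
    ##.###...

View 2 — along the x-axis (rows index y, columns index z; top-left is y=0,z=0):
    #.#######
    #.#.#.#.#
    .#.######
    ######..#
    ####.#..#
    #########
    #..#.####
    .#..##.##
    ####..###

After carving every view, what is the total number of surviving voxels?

273 voxels

before carving: 729 voxels (9×9×9)
  1. axis=1 (XZ plane), |mask|=41  ⇒  voxels=369
  2. axis=0 (YZ plane), |mask|=60  ⇒  voxels=273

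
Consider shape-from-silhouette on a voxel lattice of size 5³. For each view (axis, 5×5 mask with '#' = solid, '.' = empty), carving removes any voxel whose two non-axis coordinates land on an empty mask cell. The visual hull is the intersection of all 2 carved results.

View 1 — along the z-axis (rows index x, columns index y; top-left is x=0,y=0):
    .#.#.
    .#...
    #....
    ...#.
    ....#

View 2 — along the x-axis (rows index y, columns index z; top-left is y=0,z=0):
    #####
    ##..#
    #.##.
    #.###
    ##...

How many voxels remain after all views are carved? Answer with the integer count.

remaining voxels: 21

full grid |V| = 125
V1 z: intersect with XY mask (6 set) -- 30 left
V2 x: intersect with YZ mask (17 set) -- 21 left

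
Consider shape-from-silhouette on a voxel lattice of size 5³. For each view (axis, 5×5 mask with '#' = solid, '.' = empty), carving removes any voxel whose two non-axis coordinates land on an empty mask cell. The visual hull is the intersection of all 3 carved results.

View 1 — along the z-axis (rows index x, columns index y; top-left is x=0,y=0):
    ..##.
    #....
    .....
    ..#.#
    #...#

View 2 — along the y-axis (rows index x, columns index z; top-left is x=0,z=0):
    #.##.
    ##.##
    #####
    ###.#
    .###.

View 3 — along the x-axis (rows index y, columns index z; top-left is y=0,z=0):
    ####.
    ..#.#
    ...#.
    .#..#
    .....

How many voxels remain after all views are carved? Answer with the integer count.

start: 5×5×5 = 125 voxels
after view 1 [z-axis, 7 of 25 cells solid] → remaining = 35
after view 2 [y-axis, 19 of 25 cells solid] → remaining = 24
after view 3 [x-axis, 9 of 25 cells solid] → remaining = 7

|visual hull| = 7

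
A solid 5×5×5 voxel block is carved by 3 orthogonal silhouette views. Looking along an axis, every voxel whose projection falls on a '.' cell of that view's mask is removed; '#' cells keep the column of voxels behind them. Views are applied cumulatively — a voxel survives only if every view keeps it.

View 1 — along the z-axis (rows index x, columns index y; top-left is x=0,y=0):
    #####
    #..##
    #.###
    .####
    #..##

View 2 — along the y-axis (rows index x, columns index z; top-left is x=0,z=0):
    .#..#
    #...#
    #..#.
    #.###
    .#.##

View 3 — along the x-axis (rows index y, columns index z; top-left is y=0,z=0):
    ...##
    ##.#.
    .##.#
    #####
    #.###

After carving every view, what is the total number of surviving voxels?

before carving: 125 voxels (5×5×5)
V1 z: intersect with XY mask (19 set) -- 95 left
V2 y: intersect with XZ mask (13 set) -- 49 left
V3 x: intersect with YZ mask (17 set) -- 36 left

|visual hull| = 36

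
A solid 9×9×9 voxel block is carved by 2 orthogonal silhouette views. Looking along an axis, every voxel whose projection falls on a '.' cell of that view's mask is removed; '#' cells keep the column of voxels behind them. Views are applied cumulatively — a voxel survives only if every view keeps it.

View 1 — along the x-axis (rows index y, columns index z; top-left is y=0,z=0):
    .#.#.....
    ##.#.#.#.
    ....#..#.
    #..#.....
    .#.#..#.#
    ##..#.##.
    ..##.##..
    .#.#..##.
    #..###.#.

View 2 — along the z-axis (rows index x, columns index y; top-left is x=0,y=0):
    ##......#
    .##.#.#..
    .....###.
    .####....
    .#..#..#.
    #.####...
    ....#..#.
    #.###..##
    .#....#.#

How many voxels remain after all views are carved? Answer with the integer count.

remaining voxels: 122

start: 9×9×9 = 729 voxels
after view 1 [x-axis, 33 of 81 cells solid] → remaining = 297
after view 2 [z-axis, 33 of 81 cells solid] → remaining = 122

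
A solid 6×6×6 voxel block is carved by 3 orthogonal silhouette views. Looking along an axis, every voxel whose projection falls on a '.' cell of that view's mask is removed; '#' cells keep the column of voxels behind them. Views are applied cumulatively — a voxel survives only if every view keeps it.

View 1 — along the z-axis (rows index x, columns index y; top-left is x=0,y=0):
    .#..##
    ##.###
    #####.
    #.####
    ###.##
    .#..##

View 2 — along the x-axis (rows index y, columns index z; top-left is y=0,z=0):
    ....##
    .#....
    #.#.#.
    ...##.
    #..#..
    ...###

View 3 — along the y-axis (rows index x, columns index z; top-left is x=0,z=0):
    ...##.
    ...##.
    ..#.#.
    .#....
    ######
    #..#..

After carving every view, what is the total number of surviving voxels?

full grid |V| = 216
step 1: project along z, AND mask (26/36) → |grid| = 156
step 2: project along x, AND mask (13/36) → |grid| = 55
step 3: project along y, AND mask (15/36) → |grid| = 27

voxel count = 27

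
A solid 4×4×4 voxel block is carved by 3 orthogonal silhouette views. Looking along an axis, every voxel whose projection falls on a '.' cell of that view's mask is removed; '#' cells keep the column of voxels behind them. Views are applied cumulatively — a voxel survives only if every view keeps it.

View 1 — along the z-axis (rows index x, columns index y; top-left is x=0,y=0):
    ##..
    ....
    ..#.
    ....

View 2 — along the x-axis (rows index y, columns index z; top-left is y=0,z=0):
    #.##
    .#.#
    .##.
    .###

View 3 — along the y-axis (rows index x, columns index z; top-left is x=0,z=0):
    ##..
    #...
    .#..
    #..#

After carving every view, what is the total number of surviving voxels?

full grid |V| = 64
carve view 1 (along z, XY-mask fill 3/16): 12 voxels remain
carve view 2 (along x, YZ-mask fill 10/16): 7 voxels remain
carve view 3 (along y, XZ-mask fill 6/16): 3 voxels remain

3 voxels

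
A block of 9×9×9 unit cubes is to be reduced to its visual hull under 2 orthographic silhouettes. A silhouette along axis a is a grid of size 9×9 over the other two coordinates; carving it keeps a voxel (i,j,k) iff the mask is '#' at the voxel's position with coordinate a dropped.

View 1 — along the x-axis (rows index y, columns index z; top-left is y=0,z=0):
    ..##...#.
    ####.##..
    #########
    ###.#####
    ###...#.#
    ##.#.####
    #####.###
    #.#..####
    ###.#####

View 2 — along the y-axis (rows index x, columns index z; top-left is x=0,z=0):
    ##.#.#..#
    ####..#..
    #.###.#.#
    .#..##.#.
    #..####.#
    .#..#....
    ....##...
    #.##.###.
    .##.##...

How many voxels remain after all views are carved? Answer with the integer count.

initial block: 9^3 = 729
step 1: project along x, AND mask (60/81) → |grid| = 540
step 2: project along y, AND mask (40/81) → |grid| = 259

remaining voxels: 259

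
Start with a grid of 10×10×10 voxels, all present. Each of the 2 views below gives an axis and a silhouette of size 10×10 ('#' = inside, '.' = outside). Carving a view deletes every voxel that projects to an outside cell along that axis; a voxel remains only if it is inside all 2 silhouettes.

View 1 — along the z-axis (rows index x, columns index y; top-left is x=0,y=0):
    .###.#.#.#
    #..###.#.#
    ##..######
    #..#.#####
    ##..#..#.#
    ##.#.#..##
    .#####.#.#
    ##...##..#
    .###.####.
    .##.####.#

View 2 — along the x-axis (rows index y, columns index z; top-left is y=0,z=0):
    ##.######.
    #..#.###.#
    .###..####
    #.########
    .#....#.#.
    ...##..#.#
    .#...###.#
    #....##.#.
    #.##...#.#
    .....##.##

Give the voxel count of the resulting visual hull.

full grid |V| = 1000
  1. axis=2 (XY plane), |mask|=64  ⇒  voxels=640
  2. axis=0 (YZ plane), |mask|=55  ⇒  voxels=342

|visual hull| = 342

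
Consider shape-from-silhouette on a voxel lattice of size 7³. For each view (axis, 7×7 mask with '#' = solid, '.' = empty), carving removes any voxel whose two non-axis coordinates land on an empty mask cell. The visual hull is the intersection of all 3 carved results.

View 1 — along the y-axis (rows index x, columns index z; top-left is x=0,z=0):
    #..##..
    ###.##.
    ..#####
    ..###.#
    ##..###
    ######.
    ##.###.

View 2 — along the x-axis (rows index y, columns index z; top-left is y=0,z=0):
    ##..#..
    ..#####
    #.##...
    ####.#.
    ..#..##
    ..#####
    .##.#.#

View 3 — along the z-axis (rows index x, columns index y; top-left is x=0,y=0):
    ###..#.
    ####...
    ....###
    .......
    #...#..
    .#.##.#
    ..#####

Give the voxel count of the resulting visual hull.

62 voxels

initial block: 7^3 = 343
[1] y-view keeps 33 columns → grid now 231
[2] x-view keeps 28 columns → grid now 131
[3] z-view keeps 22 columns → grid now 62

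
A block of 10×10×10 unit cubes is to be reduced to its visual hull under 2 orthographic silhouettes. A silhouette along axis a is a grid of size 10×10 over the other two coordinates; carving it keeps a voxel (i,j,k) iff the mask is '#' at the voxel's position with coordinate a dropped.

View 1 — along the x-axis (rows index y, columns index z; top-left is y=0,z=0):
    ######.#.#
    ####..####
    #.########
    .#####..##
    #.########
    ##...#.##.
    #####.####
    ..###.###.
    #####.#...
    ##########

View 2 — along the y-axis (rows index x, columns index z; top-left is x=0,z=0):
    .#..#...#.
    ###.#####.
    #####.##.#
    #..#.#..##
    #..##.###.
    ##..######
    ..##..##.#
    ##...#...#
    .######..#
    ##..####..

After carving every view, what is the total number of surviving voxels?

initial block: 10^3 = 1000
after view 1 [x-axis, 77 of 100 cells solid] → remaining = 770
after view 2 [y-axis, 60 of 100 cells solid] → remaining = 457

voxel count = 457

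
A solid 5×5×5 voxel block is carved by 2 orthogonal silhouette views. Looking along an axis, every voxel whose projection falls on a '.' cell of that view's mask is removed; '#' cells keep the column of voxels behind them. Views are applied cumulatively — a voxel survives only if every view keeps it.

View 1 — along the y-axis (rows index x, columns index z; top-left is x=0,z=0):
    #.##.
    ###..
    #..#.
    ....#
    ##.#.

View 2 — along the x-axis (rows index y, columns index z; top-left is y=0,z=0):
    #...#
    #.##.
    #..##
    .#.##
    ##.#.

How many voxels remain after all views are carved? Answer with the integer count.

37 voxels

start: 5×5×5 = 125 voxels
[1] y-view keeps 12 columns → grid now 60
[2] x-view keeps 14 columns → grid now 37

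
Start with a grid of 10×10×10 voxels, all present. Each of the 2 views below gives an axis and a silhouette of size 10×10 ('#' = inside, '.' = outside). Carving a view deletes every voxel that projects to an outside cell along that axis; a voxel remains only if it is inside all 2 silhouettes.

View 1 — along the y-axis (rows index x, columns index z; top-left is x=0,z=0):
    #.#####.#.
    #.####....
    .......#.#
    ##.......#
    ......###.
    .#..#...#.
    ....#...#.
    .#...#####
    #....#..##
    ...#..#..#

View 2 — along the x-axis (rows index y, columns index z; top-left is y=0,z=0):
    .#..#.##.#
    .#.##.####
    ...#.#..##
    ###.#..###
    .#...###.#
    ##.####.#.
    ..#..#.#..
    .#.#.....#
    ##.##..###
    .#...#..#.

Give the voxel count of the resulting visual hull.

voxel count = 200

before carving: 1000 voxels (10×10×10)
[1] y-view keeps 38 columns → grid now 380
[2] x-view keeps 51 columns → grid now 200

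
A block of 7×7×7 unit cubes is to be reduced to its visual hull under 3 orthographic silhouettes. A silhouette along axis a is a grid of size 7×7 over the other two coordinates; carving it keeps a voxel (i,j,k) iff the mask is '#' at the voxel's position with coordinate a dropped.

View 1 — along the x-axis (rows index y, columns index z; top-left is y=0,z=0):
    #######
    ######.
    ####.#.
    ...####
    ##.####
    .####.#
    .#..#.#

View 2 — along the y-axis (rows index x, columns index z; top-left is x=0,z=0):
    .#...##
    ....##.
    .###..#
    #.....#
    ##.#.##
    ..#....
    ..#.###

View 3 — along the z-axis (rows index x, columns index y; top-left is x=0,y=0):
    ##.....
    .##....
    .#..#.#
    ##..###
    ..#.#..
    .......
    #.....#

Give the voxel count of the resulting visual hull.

38 voxels

full grid |V| = 343
carve view 1 (along x, YZ-mask fill 36/49): 252 voxels remain
carve view 2 (along y, XZ-mask fill 21/49): 107 voxels remain
carve view 3 (along z, XY-mask fill 16/49): 38 voxels remain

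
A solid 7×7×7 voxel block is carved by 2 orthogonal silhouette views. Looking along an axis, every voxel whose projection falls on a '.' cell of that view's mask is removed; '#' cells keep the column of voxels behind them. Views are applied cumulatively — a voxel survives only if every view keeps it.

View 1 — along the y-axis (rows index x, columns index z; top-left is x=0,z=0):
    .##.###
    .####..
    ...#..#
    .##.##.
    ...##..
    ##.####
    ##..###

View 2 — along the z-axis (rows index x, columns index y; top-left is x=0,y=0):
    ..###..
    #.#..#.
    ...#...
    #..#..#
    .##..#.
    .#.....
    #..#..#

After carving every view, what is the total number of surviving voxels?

68 voxels

before carving: 343 voxels (7×7×7)
V1 y: intersect with XZ mask (28 set) -- 196 left
V2 z: intersect with XY mask (17 set) -- 68 left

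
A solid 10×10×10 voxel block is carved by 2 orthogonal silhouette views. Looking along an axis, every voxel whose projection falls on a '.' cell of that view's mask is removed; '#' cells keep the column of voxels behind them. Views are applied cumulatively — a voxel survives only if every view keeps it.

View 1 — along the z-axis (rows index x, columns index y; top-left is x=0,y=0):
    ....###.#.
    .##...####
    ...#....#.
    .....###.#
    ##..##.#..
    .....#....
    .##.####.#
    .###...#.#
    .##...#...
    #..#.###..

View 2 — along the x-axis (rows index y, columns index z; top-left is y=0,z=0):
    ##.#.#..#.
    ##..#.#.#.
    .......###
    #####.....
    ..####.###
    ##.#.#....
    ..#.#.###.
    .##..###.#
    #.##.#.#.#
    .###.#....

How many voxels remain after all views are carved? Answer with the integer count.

initial block: 10^3 = 1000
carve view 1 (along z, XY-mask fill 42/100): 420 voxels remain
carve view 2 (along x, YZ-mask fill 50/100): 207 voxels remain

|visual hull| = 207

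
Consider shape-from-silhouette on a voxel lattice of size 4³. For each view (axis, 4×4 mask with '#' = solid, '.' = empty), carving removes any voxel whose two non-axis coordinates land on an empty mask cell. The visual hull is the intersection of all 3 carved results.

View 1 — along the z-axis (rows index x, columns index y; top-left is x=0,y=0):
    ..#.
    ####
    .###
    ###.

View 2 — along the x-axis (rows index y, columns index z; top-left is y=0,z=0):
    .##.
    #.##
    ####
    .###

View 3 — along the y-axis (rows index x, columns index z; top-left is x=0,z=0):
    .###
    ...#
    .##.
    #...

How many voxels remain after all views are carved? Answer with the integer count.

full grid |V| = 64
carve view 1 (along z, XY-mask fill 11/16): 44 voxels remain
carve view 2 (along x, YZ-mask fill 12/16): 35 voxels remain
carve view 3 (along y, XZ-mask fill 7/16): 13 voxels remain

|visual hull| = 13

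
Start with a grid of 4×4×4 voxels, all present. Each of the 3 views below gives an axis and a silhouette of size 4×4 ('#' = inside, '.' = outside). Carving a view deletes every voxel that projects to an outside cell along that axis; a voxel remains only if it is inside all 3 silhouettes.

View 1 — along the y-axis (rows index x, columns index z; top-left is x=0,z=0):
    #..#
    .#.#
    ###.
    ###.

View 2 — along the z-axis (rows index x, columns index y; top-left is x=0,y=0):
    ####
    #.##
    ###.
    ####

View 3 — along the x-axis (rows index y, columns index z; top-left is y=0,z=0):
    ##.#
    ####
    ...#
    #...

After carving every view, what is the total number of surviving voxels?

|visual hull| = 20

initial block: 4^3 = 64
step 1: project along y, AND mask (10/16) → |grid| = 40
step 2: project along z, AND mask (14/16) → |grid| = 35
step 3: project along x, AND mask (9/16) → |grid| = 20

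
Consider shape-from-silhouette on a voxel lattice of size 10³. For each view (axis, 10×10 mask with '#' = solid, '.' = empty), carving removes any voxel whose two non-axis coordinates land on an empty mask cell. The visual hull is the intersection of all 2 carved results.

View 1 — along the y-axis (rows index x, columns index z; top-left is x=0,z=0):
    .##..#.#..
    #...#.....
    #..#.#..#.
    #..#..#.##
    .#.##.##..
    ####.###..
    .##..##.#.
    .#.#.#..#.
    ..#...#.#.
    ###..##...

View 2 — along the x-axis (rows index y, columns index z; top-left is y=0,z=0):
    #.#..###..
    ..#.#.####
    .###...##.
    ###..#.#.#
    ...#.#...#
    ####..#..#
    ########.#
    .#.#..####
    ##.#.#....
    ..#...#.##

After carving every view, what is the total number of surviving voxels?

241 voxels

initial block: 10^3 = 1000
[1] y-view keeps 44 columns → grid now 440
[2] x-view keeps 54 columns → grid now 241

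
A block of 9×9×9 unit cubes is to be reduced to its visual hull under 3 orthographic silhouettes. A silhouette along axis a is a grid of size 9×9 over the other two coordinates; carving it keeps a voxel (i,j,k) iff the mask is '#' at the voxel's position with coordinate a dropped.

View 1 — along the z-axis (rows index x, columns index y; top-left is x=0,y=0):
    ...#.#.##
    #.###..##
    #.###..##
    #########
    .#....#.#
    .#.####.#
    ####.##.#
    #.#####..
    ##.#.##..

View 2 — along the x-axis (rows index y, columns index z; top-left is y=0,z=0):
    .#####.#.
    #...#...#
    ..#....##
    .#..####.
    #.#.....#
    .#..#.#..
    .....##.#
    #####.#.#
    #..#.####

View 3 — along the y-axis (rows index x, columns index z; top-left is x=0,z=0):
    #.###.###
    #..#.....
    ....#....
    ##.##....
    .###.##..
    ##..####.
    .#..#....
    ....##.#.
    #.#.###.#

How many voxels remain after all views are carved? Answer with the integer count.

before carving: 729 voxels (9×9×9)
[1] z-view keeps 52 columns → grid now 468
[2] x-view keeps 39 columns → grid now 227
[3] y-view keeps 36 columns → grid now 93

voxel count = 93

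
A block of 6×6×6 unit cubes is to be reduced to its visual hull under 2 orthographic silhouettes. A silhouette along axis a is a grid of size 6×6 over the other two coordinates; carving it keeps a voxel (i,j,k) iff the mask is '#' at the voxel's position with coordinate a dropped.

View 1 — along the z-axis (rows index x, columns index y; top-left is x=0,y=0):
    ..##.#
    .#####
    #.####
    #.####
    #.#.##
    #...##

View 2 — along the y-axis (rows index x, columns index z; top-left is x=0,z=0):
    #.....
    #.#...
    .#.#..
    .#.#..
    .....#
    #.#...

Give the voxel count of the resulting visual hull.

43 voxels

full grid |V| = 216
[1] z-view keeps 25 columns → grid now 150
[2] y-view keeps 10 columns → grid now 43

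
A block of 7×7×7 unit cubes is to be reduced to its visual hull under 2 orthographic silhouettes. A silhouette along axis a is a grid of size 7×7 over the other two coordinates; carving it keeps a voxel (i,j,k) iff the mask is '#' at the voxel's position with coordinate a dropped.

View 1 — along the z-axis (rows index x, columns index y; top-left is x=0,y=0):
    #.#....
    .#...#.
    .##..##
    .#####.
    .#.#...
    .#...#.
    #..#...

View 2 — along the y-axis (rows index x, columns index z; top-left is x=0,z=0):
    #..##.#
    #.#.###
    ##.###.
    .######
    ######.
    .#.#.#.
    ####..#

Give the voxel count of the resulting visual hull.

voxel count = 96

before carving: 343 voxels (7×7×7)
  1. axis=2 (XY plane), |mask|=19  ⇒  voxels=133
  2. axis=1 (XZ plane), |mask|=34  ⇒  voxels=96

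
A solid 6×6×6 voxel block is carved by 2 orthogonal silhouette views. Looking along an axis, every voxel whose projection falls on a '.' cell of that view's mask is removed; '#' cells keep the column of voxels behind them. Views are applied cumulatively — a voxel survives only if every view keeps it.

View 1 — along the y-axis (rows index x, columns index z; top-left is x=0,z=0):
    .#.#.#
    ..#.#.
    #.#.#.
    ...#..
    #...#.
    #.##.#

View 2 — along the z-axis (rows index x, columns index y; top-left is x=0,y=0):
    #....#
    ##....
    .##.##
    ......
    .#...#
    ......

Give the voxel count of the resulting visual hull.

initial block: 6^3 = 216
carve view 1 (along y, XZ-mask fill 15/36): 90 voxels remain
carve view 2 (along z, XY-mask fill 10/36): 26 voxels remain

|visual hull| = 26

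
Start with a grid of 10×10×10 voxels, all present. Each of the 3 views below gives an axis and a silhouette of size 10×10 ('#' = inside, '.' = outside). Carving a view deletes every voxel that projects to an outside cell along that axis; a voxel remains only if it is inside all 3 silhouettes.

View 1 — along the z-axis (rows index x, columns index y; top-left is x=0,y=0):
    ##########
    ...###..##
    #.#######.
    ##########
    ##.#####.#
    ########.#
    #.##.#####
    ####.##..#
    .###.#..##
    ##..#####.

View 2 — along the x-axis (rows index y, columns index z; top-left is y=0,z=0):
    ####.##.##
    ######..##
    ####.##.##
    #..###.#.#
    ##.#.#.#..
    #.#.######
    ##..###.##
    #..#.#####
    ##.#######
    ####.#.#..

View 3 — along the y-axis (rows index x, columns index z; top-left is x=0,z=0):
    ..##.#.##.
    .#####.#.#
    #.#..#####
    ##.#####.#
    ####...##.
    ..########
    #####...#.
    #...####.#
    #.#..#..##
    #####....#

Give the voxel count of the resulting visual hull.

before carving: 1000 voxels (10×10×10)
carve view 1 (along z, XY-mask fill 78/100): 780 voxels remain
carve view 2 (along x, YZ-mask fill 72/100): 561 voxels remain
carve view 3 (along y, XZ-mask fill 64/100): 364 voxels remain

remaining voxels: 364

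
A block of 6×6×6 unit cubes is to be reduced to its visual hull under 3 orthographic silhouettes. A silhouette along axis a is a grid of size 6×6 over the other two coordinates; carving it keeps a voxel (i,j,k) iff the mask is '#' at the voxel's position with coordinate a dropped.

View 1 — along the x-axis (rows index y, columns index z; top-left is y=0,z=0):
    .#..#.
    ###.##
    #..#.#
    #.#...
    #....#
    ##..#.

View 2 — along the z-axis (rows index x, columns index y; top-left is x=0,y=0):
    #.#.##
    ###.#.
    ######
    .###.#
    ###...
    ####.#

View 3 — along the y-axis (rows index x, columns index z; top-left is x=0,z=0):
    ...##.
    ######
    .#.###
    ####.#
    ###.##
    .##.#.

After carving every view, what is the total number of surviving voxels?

before carving: 216 voxels (6×6×6)
step 1: project along x, AND mask (17/36) → |grid| = 102
step 2: project along z, AND mask (26/36) → |grid| = 77
step 3: project along y, AND mask (25/36) → |grid| = 53

remaining voxels: 53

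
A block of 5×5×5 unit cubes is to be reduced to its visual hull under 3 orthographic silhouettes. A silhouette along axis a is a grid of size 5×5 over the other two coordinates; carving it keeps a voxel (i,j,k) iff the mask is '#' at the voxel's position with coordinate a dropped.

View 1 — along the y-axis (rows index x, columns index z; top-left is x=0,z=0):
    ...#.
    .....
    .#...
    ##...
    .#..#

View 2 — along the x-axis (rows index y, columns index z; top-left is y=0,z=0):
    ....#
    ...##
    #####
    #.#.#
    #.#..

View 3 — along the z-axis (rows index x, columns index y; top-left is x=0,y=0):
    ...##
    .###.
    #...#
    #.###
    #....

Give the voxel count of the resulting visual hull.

before carving: 125 voxels (5×5×5)
after view 1 [y-axis, 6 of 25 cells solid] → remaining = 30
after view 2 [x-axis, 13 of 25 cells solid] → remaining = 12
after view 3 [z-axis, 12 of 25 cells solid] → remaining = 5

|visual hull| = 5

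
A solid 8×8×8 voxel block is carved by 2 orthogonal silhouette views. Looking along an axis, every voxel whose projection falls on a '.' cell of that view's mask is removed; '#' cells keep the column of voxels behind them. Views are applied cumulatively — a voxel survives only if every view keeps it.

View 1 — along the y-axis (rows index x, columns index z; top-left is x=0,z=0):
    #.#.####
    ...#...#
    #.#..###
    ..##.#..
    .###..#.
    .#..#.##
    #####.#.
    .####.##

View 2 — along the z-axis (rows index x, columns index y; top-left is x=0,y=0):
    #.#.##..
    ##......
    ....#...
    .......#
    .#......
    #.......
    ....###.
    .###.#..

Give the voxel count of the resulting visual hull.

full grid |V| = 512
step 1: project along y, AND mask (36/64) → |grid| = 288
step 2: project along z, AND mask (17/64) → |grid| = 86

voxel count = 86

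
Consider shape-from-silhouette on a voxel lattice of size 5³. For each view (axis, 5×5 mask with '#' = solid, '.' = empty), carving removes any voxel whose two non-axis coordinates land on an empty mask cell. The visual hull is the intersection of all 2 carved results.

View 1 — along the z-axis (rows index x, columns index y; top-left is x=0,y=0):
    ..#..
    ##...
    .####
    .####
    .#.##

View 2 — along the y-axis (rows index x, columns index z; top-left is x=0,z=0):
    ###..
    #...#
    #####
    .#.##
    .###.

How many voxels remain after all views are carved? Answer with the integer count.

initial block: 5^3 = 125
step 1: project along z, AND mask (14/25) → |grid| = 70
step 2: project along y, AND mask (16/25) → |grid| = 48

voxel count = 48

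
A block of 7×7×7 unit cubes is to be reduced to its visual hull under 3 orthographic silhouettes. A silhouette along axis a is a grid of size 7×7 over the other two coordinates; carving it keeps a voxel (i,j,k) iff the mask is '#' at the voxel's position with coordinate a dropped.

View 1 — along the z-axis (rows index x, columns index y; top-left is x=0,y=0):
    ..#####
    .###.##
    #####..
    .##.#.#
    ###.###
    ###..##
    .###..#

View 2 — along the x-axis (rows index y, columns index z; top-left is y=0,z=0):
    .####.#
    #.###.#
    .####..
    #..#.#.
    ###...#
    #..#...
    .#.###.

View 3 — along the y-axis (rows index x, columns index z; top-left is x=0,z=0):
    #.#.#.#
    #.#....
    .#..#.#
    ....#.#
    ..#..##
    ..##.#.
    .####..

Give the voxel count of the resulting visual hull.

before carving: 343 voxels (7×7×7)
step 1: project along z, AND mask (34/49) → |grid| = 238
step 2: project along x, AND mask (27/49) → |grid| = 133
step 3: project along y, AND mask (21/49) → |grid| = 55

voxel count = 55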